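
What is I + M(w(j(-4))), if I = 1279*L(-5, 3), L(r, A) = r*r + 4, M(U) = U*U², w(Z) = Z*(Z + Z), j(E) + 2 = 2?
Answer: 37091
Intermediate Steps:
j(E) = 0 (j(E) = -2 + 2 = 0)
w(Z) = 2*Z² (w(Z) = Z*(2*Z) = 2*Z²)
M(U) = U³
L(r, A) = 4 + r² (L(r, A) = r² + 4 = 4 + r²)
I = 37091 (I = 1279*(4 + (-5)²) = 1279*(4 + 25) = 1279*29 = 37091)
I + M(w(j(-4))) = 37091 + (2*0²)³ = 37091 + (2*0)³ = 37091 + 0³ = 37091 + 0 = 37091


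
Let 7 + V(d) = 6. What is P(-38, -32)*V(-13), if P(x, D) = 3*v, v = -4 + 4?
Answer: 0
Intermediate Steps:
v = 0
P(x, D) = 0 (P(x, D) = 3*0 = 0)
V(d) = -1 (V(d) = -7 + 6 = -1)
P(-38, -32)*V(-13) = 0*(-1) = 0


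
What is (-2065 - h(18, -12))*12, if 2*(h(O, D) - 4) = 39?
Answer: -25062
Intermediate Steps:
h(O, D) = 47/2 (h(O, D) = 4 + (½)*39 = 4 + 39/2 = 47/2)
(-2065 - h(18, -12))*12 = (-2065 - 1*47/2)*12 = (-2065 - 47/2)*12 = -4177/2*12 = -25062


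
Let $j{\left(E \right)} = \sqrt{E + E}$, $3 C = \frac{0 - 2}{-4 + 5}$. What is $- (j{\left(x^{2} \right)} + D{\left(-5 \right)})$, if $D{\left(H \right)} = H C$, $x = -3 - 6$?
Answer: $- \frac{10}{3} - 9 \sqrt{2} \approx -16.061$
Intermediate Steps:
$x = -9$ ($x = -3 - 6 = -9$)
$C = - \frac{2}{3}$ ($C = \frac{\left(0 - 2\right) \frac{1}{-4 + 5}}{3} = \frac{\left(-2\right) 1^{-1}}{3} = \frac{\left(-2\right) 1}{3} = \frac{1}{3} \left(-2\right) = - \frac{2}{3} \approx -0.66667$)
$j{\left(E \right)} = \sqrt{2} \sqrt{E}$ ($j{\left(E \right)} = \sqrt{2 E} = \sqrt{2} \sqrt{E}$)
$D{\left(H \right)} = - \frac{2 H}{3}$ ($D{\left(H \right)} = H \left(- \frac{2}{3}\right) = - \frac{2 H}{3}$)
$- (j{\left(x^{2} \right)} + D{\left(-5 \right)}) = - (\sqrt{2} \sqrt{\left(-9\right)^{2}} - - \frac{10}{3}) = - (\sqrt{2} \sqrt{81} + \frac{10}{3}) = - (\sqrt{2} \cdot 9 + \frac{10}{3}) = - (9 \sqrt{2} + \frac{10}{3}) = - (\frac{10}{3} + 9 \sqrt{2}) = - \frac{10}{3} - 9 \sqrt{2}$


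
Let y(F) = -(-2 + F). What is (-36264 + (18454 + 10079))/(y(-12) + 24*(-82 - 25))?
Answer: 7731/2554 ≈ 3.0270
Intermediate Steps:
y(F) = 2 - F
(-36264 + (18454 + 10079))/(y(-12) + 24*(-82 - 25)) = (-36264 + (18454 + 10079))/((2 - 1*(-12)) + 24*(-82 - 25)) = (-36264 + 28533)/((2 + 12) + 24*(-107)) = -7731/(14 - 2568) = -7731/(-2554) = -7731*(-1/2554) = 7731/2554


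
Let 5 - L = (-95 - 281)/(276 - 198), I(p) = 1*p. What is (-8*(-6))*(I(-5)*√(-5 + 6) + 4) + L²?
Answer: 73681/1521 ≈ 48.442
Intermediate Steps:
I(p) = p
L = 383/39 (L = 5 - (-95 - 281)/(276 - 198) = 5 - (-376)/78 = 5 - 1*(-188/39) = 5 + 188/39 = 383/39 ≈ 9.8205)
(-8*(-6))*(I(-5)*√(-5 + 6) + 4) + L² = (-8*(-6))*(-5*√(-5 + 6) + 4) + (383/39)² = 48*(-5*√1 + 4) + 146689/1521 = 48*(-5*1 + 4) + 146689/1521 = 48*(-5 + 4) + 146689/1521 = 48*(-1) + 146689/1521 = -48 + 146689/1521 = 73681/1521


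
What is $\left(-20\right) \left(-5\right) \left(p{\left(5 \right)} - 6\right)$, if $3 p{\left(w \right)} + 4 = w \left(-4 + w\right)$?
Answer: $- \frac{1700}{3} \approx -566.67$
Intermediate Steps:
$p{\left(w \right)} = - \frac{4}{3} + \frac{w \left(-4 + w\right)}{3}$
$\left(-20\right) \left(-5\right) \left(p{\left(5 \right)} - 6\right) = \left(-20\right) \left(-5\right) \left(\left(- \frac{4}{3} - \frac{20}{3} + \frac{5^{2}}{3}\right) - 6\right) = 100 \left(\left(- \frac{4}{3} - \frac{20}{3} + \frac{1}{3} \cdot 25\right) - 6\right) = 100 \left(\left(- \frac{4}{3} - \frac{20}{3} + \frac{25}{3}\right) - 6\right) = 100 \left(\frac{1}{3} - 6\right) = 100 \left(- \frac{17}{3}\right) = - \frac{1700}{3}$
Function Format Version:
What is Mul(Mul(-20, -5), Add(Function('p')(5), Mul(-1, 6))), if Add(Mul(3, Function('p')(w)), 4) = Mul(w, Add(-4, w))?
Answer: Rational(-1700, 3) ≈ -566.67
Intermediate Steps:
Function('p')(w) = Add(Rational(-4, 3), Mul(Rational(1, 3), w, Add(-4, w))) (Function('p')(w) = Add(Rational(-4, 3), Mul(Rational(1, 3), Mul(w, Add(-4, w)))) = Add(Rational(-4, 3), Mul(Rational(1, 3), w, Add(-4, w))))
Mul(Mul(-20, -5), Add(Function('p')(5), Mul(-1, 6))) = Mul(Mul(-20, -5), Add(Add(Rational(-4, 3), Mul(Rational(-4, 3), 5), Mul(Rational(1, 3), Pow(5, 2))), Mul(-1, 6))) = Mul(100, Add(Add(Rational(-4, 3), Rational(-20, 3), Mul(Rational(1, 3), 25)), -6)) = Mul(100, Add(Add(Rational(-4, 3), Rational(-20, 3), Rational(25, 3)), -6)) = Mul(100, Add(Rational(1, 3), -6)) = Mul(100, Rational(-17, 3)) = Rational(-1700, 3)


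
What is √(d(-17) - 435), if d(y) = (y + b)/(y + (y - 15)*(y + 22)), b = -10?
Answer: 2*I*√378426/59 ≈ 20.853*I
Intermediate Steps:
d(y) = (-10 + y)/(y + (-15 + y)*(22 + y)) (d(y) = (y - 10)/(y + (y - 15)*(y + 22)) = (-10 + y)/(y + (-15 + y)*(22 + y)))
√(d(-17) - 435) = √((-10 - 17)/(-330 + (-17)² + 8*(-17)) - 435) = √(-27/(-330 + 289 - 136) - 435) = √(-27/(-177) - 435) = √(-1/177*(-27) - 435) = √(9/59 - 435) = √(-25656/59) = 2*I*√378426/59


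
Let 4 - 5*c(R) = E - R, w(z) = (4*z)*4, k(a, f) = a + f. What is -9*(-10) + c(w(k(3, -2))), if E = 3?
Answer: 467/5 ≈ 93.400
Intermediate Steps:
w(z) = 16*z
c(R) = ⅕ + R/5 (c(R) = ⅘ - (3 - R)/5 = ⅘ + (-⅗ + R/5) = ⅕ + R/5)
-9*(-10) + c(w(k(3, -2))) = -9*(-10) + (⅕ + (16*(3 - 2))/5) = 90 + (⅕ + (16*1)/5) = 90 + (⅕ + (⅕)*16) = 90 + (⅕ + 16/5) = 90 + 17/5 = 467/5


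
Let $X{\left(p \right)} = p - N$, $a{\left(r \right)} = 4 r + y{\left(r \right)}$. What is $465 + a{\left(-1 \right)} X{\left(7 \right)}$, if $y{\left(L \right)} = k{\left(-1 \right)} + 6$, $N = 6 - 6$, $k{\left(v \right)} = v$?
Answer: $472$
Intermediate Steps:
$N = 0$ ($N = 6 - 6 = 0$)
$y{\left(L \right)} = 5$ ($y{\left(L \right)} = -1 + 6 = 5$)
$a{\left(r \right)} = 5 + 4 r$ ($a{\left(r \right)} = 4 r + 5 = 5 + 4 r$)
$X{\left(p \right)} = p$ ($X{\left(p \right)} = p - 0 = p + 0 = p$)
$465 + a{\left(-1 \right)} X{\left(7 \right)} = 465 + \left(5 + 4 \left(-1\right)\right) 7 = 465 + \left(5 - 4\right) 7 = 465 + 1 \cdot 7 = 465 + 7 = 472$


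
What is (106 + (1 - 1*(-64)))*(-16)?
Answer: -2736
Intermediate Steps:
(106 + (1 - 1*(-64)))*(-16) = (106 + (1 + 64))*(-16) = (106 + 65)*(-16) = 171*(-16) = -2736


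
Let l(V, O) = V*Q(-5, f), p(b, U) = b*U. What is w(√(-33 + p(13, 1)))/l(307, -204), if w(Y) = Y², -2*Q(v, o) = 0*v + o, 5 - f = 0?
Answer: 8/307 ≈ 0.026059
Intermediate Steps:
p(b, U) = U*b
f = 5 (f = 5 - 1*0 = 5 + 0 = 5)
Q(v, o) = -o/2 (Q(v, o) = -(0*v + o)/2 = -(0 + o)/2 = -o/2)
l(V, O) = -5*V/2 (l(V, O) = V*(-½*5) = V*(-5/2) = -5*V/2)
w(√(-33 + p(13, 1)))/l(307, -204) = (√(-33 + 1*13))²/((-5/2*307)) = (√(-33 + 13))²/(-1535/2) = (√(-20))²*(-2/1535) = (2*I*√5)²*(-2/1535) = -20*(-2/1535) = 8/307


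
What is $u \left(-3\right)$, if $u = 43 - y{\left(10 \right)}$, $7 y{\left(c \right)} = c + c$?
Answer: $- \frac{843}{7} \approx -120.43$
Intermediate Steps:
$y{\left(c \right)} = \frac{2 c}{7}$ ($y{\left(c \right)} = \frac{c + c}{7} = \frac{2 c}{7}$)
$u = \frac{281}{7}$ ($u = 43 - \frac{2}{7} \cdot 10 = 43 - \frac{20}{7} = \frac{281}{7} \approx 40.143$)
$u \left(-3\right) = \frac{281}{7} \left(-3\right) = - \frac{843}{7}$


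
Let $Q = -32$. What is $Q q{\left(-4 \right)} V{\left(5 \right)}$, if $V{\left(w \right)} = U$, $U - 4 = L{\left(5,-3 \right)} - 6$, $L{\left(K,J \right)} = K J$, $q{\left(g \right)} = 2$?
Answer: $1088$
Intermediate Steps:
$L{\left(K,J \right)} = J K$
$U = -17$ ($U = 4 - 21 = -17$)
$V{\left(w \right)} = -17$
$Q q{\left(-4 \right)} V{\left(5 \right)} = \left(-32\right) 2 \left(-17\right) = \left(-64\right) \left(-17\right) = 1088$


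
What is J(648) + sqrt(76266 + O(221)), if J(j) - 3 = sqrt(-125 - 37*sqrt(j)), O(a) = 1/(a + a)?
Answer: 3 + sqrt(14899631266)/442 + I*sqrt(125 + 666*sqrt(2)) ≈ 279.16 + 32.663*I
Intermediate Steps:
O(a) = 1/(2*a)
J(j) = 3 + sqrt(-125 - 37*sqrt(j))
J(648) + sqrt(76266 + O(221)) = (3 + sqrt(-125 - 666*sqrt(2))) + sqrt(76266 + (1/2)/221) = (3 + sqrt(-125 - 666*sqrt(2))) + sqrt(76266 + (1/2)*(1/221)) = (3 + sqrt(-125 - 666*sqrt(2))) + sqrt(76266 + 1/442) = (3 + sqrt(-125 - 666*sqrt(2))) + sqrt(33709573/442) = (3 + sqrt(-125 - 666*sqrt(2))) + sqrt(14899631266)/442 = 3 + sqrt(-125 - 666*sqrt(2)) + sqrt(14899631266)/442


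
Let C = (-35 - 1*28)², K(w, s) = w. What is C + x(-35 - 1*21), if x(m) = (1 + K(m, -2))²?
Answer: 6994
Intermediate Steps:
x(m) = (1 + m)²
C = 3969 (C = (-35 - 28)² = (-63)² = 3969)
C + x(-35 - 1*21) = 3969 + (1 + (-35 - 1*21))² = 3969 + (1 + (-35 - 21))² = 3969 + (1 - 56)² = 3969 + (-55)² = 3969 + 3025 = 6994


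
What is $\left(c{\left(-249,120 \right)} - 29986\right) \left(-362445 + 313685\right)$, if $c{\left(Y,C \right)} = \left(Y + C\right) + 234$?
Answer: $1456997560$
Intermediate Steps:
$c{\left(Y,C \right)} = 234 + C + Y$ ($c{\left(Y,C \right)} = \left(C + Y\right) + 234 = 234 + C + Y$)
$\left(c{\left(-249,120 \right)} - 29986\right) \left(-362445 + 313685\right) = \left(\left(234 + 120 - 249\right) - 29986\right) \left(-362445 + 313685\right) = \left(105 - 29986\right) \left(-48760\right) = \left(-29881\right) \left(-48760\right) = 1456997560$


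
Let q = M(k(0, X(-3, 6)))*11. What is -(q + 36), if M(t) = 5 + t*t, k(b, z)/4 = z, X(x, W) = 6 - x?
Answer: -14347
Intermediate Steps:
k(b, z) = 4*z
M(t) = 5 + t²
q = 14311 (q = (5 + (4*(6 - 1*(-3)))²)*11 = (5 + (4*(6 + 3))²)*11 = (5 + (4*9)²)*11 = (5 + 36²)*11 = (5 + 1296)*11 = 1301*11 = 14311)
-(q + 36) = -(14311 + 36) = -1*14347 = -14347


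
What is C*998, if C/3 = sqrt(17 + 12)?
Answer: 2994*sqrt(29) ≈ 16123.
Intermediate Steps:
C = 3*sqrt(29) (C = 3*sqrt(17 + 12) = 3*sqrt(29) ≈ 16.155)
C*998 = (3*sqrt(29))*998 = 2994*sqrt(29)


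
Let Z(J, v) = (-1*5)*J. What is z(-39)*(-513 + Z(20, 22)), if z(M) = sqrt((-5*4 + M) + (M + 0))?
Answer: -4291*I*sqrt(2) ≈ -6068.4*I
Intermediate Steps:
Z(J, v) = -5*J
z(M) = sqrt(-20 + 2*M) (z(M) = sqrt((-20 + M) + M) = sqrt(-20 + 2*M))
z(-39)*(-513 + Z(20, 22)) = sqrt(-20 + 2*(-39))*(-513 - 5*20) = sqrt(-20 - 78)*(-513 - 100) = sqrt(-98)*(-613) = (7*I*sqrt(2))*(-613) = -4291*I*sqrt(2)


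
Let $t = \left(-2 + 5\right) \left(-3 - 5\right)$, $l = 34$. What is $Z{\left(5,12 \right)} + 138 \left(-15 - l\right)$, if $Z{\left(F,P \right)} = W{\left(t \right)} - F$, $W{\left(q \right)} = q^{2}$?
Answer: $-6191$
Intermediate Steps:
$t = -24$ ($t = 3 \left(-8\right) = -24$)
$Z{\left(F,P \right)} = 576 - F$ ($Z{\left(F,P \right)} = \left(-24\right)^{2} - F = 576 - F$)
$Z{\left(5,12 \right)} + 138 \left(-15 - l\right) = \left(576 - 5\right) + 138 \left(-15 - 34\right) = 571 + 138 \left(-49\right) = 571 - 6762 = -6191$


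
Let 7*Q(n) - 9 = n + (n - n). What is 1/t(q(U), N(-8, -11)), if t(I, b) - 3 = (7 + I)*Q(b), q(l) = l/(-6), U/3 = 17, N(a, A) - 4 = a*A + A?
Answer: -7/114 ≈ -0.061404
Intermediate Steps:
N(a, A) = 4 + A + A*a (N(a, A) = 4 + (a*A + A) = 4 + (A*a + A) = 4 + (A + A*a) = 4 + A + A*a)
Q(n) = 9/7 + n/7 (Q(n) = 9/7 + (n + (n - n))/7 = 9/7 + (n + 0)/7 = 9/7 + n/7)
U = 51 (U = 3*17 = 51)
q(l) = -l/6 (q(l) = l*(-⅙) = -l/6)
t(I, b) = 3 + (7 + I)*(9/7 + b/7)
1/t(q(U), N(-8, -11)) = 1/(12 + (4 - 11 - 11*(-8)) + (-⅙*51)*(9 + (4 - 11 - 11*(-8)))/7) = 1/(12 + (4 - 11 + 88) + (⅐)*(-17/2)*(9 + (4 - 11 + 88))) = 1/(12 + 81 + (⅐)*(-17/2)*(9 + 81)) = 1/(12 + 81 + (⅐)*(-17/2)*90) = 1/(12 + 81 - 765/7) = 1/(-114/7) = -7/114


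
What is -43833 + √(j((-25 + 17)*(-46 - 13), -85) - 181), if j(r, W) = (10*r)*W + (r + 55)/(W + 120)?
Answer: -43833 + 8*I*√7682395/35 ≈ -43833.0 + 633.53*I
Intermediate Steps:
j(r, W) = (55 + r)/(120 + W) + 10*W*r (j(r, W) = 10*W*r + (55 + r)/(120 + W) = (55 + r)/(120 + W) + 10*W*r)
-43833 + √(j((-25 + 17)*(-46 - 13), -85) - 181) = -43833 + √((55 + (-25 + 17)*(-46 - 13) + 10*((-25 + 17)*(-46 - 13))*(-85)² + 1200*(-85)*((-25 + 17)*(-46 - 13)))/(120 - 85) - 181) = -43833 + √((55 - 8*(-59) + 10*(-8*(-59))*7225 + 1200*(-85)*(-8*(-59)))/35 - 181) = -43833 + √((55 + 472 + 10*472*7225 + 1200*(-85)*472)/35 - 181) = -43833 + √((55 + 472 + 34102000 - 48144000)/35 - 181) = -43833 + √((1/35)*(-14041473) - 181) = -43833 + √(-14041473/35 - 181) = -43833 + √(-14047808/35) = -43833 + 8*I*√7682395/35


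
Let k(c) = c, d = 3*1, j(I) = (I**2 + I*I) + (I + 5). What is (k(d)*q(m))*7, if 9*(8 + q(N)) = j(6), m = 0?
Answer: 77/3 ≈ 25.667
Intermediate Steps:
j(I) = 5 + I + 2*I**2 (j(I) = (I**2 + I**2) + (5 + I) = 2*I**2 + (5 + I) = 5 + I + 2*I**2)
q(N) = 11/9 (q(N) = -8 + (5 + 6 + 2*6**2)/9 = -8 + (5 + 6 + 2*36)/9 = -8 + (5 + 6 + 72)/9 = -8 + (1/9)*83 = -8 + 83/9 = 11/9)
d = 3
(k(d)*q(m))*7 = (3*(11/9))*7 = (11/3)*7 = 77/3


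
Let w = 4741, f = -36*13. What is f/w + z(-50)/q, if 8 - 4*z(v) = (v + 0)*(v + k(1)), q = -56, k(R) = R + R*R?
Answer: 1404455/132748 ≈ 10.580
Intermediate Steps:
k(R) = R + R²
f = -468
z(v) = 2 - v*(2 + v)/4 (z(v) = 2 - (v + 0)*(v + 1*(1 + 1))/4 = 2 - v*(v + 1*2)/4 = 2 - v*(v + 2)/4 = 2 - v*(2 + v)/4)
f/w + z(-50)/q = -468/4741 + (2 - ½*(-50) - ¼*(-50)²)/(-56) = -468*1/4741 + (2 + 25 - ¼*2500)*(-1/56) = -468/4741 + (2 + 25 - 625)*(-1/56) = -468/4741 - 598*(-1/56) = -468/4741 + 299/28 = 1404455/132748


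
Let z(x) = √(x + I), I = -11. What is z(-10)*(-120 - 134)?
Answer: -254*I*√21 ≈ -1164.0*I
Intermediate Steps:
z(x) = √(-11 + x) (z(x) = √(x - 11) = √(-11 + x))
z(-10)*(-120 - 134) = √(-11 - 10)*(-120 - 134) = √(-21)*(-254) = (I*√21)*(-254) = -254*I*√21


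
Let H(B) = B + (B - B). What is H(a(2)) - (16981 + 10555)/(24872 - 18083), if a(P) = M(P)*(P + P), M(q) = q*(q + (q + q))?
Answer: 298336/6789 ≈ 43.944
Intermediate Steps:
M(q) = 3*q**2 (M(q) = q*(q + 2*q) = q*(3*q) = 3*q**2)
a(P) = 6*P**3 (a(P) = (3*P**2)*(P + P) = (3*P**2)*(2*P) = 6*P**3)
H(B) = B (H(B) = B + 0 = B)
H(a(2)) - (16981 + 10555)/(24872 - 18083) = 6*2**3 - (16981 + 10555)/(24872 - 18083) = 6*8 - 27536/6789 = 48 - 27536/6789 = 298336/6789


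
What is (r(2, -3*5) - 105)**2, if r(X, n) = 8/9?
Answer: 877969/81 ≈ 10839.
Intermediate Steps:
r(X, n) = 8/9 (r(X, n) = 8*(1/9) = 8/9)
(r(2, -3*5) - 105)**2 = (8/9 - 105)**2 = (-937/9)**2 = 877969/81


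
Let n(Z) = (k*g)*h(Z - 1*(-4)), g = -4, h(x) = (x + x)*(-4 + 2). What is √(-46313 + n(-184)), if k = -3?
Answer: I*√37673 ≈ 194.1*I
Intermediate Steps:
h(x) = -4*x (h(x) = (2*x)*(-2) = -4*x)
n(Z) = -192 - 48*Z (n(Z) = (-3*(-4))*(-4*(Z - 1*(-4))) = 12*(-4*(Z + 4)) = 12*(-4*(4 + Z)) = 12*(-16 - 4*Z) = -192 - 48*Z)
√(-46313 + n(-184)) = √(-46313 + (-192 - 48*(-184))) = √(-46313 + (-192 + 8832)) = √(-46313 + 8640) = √(-37673) = I*√37673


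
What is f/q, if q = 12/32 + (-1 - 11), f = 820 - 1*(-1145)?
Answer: -5240/31 ≈ -169.03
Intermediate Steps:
f = 1965 (f = 820 + 1145 = 1965)
q = -93/8 (q = 12*(1/32) - 12 = 3/8 - 12 = -93/8 ≈ -11.625)
f/q = 1965/(-93/8) = 1965*(-8/93) = -5240/31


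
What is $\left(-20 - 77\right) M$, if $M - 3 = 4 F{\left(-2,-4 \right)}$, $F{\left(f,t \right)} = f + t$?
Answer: $2037$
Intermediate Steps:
$M = -21$ ($M = 3 + 4 \left(-2 - 4\right) = 3 + 4 \left(-6\right) = 3 - 24 = -21$)
$\left(-20 - 77\right) M = \left(-20 - 77\right) \left(-21\right) = \left(-97\right) \left(-21\right) = 2037$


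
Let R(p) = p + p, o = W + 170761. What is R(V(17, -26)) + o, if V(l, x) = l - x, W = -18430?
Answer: 152417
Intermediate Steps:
o = 152331 (o = -18430 + 170761 = 152331)
R(p) = 2*p
R(V(17, -26)) + o = 2*(17 - 1*(-26)) + 152331 = 2*(17 + 26) + 152331 = 2*43 + 152331 = 86 + 152331 = 152417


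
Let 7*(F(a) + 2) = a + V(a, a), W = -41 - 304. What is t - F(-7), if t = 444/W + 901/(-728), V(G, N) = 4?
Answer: -8039/83720 ≈ -0.096022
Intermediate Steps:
W = -345
F(a) = -10/7 + a/7 (F(a) = -2 + (a + 4)/7 = -2 + (4 + a)/7 = -2 + (4/7 + a/7) = -10/7 + a/7)
t = -211359/83720 (t = 444/(-345) + 901/(-728) = 444*(-1/345) + 901*(-1/728) = -148/115 - 901/728 = -211359/83720 ≈ -2.5246)
t - F(-7) = -211359/83720 - (-10/7 + (1/7)*(-7)) = -211359/83720 - (-10/7 - 1) = -211359/83720 - 1*(-17/7) = -211359/83720 + 17/7 = -8039/83720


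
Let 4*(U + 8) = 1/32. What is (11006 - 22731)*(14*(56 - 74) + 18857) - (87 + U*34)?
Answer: -13961180177/64 ≈ -2.1814e+8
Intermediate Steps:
U = -1023/128 (U = -8 + (¼)/32 = -8 + (¼)*(1/32) = -8 + 1/128 = -1023/128 ≈ -7.9922)
(11006 - 22731)*(14*(56 - 74) + 18857) - (87 + U*34) = (11006 - 22731)*(14*(56 - 74) + 18857) - (87 - 1023/128*34) = -11725*(14*(-18) + 18857) - (87 - 17391/64) = -11725*(-252 + 18857) - 1*(-11823/64) = -11725*18605 + 11823/64 = -218143625 + 11823/64 = -13961180177/64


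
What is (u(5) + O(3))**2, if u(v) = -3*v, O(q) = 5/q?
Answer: 1600/9 ≈ 177.78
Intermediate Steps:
(u(5) + O(3))**2 = (-3*5 + 5/3)**2 = (-15 + 5*(1/3))**2 = (-15 + 5/3)**2 = (-40/3)**2 = 1600/9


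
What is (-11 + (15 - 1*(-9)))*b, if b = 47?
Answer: 611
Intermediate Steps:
(-11 + (15 - 1*(-9)))*b = (-11 + (15 - 1*(-9)))*47 = (-11 + (15 + 9))*47 = (-11 + 24)*47 = 13*47 = 611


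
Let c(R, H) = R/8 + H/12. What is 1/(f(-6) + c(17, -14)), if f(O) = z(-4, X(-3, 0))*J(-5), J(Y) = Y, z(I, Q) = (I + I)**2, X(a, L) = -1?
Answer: -24/7657 ≈ -0.0031344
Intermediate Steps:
z(I, Q) = 4*I**2 (z(I, Q) = (2*I)**2 = 4*I**2)
c(R, H) = R/8 + H/12 (c(R, H) = R*(1/8) + H*(1/12) = R/8 + H/12)
f(O) = -320 (f(O) = (4*(-4)**2)*(-5) = (4*16)*(-5) = 64*(-5) = -320)
1/(f(-6) + c(17, -14)) = 1/(-320 + ((1/8)*17 + (1/12)*(-14))) = 1/(-320 + (17/8 - 7/6)) = 1/(-320 + 23/24) = 1/(-7657/24) = -24/7657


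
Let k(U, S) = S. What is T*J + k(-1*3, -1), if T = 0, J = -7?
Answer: -1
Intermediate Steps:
T*J + k(-1*3, -1) = 0*(-7) - 1 = 0 - 1 = -1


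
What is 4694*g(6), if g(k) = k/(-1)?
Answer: -28164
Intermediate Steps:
g(k) = -k (g(k) = k*(-1) = -k)
4694*g(6) = 4694*(-1*6) = 4694*(-6) = -28164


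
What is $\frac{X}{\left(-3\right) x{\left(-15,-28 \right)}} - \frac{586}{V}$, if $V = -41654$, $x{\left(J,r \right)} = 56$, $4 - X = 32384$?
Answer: $\frac{168606871}{874734} \approx 192.75$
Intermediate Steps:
$X = -32380$ ($X = 4 - 32384 = -32380$)
$\frac{X}{\left(-3\right) x{\left(-15,-28 \right)}} - \frac{586}{V} = - \frac{32380}{\left(-3\right) 56} - \frac{586}{-41654} = - \frac{32380}{-168} - - \frac{293}{20827} = \left(-32380\right) \left(- \frac{1}{168}\right) + \frac{293}{20827} = \frac{8095}{42} + \frac{293}{20827} = \frac{168606871}{874734}$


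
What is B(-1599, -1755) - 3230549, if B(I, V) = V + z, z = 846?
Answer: -3231458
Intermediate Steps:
B(I, V) = 846 + V (B(I, V) = V + 846 = 846 + V)
B(-1599, -1755) - 3230549 = (846 - 1755) - 3230549 = -909 - 3230549 = -3231458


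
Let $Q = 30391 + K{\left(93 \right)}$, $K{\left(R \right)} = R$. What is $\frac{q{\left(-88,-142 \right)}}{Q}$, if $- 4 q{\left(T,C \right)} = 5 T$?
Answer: $\frac{55}{15242} \approx 0.0036085$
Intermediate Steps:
$q{\left(T,C \right)} = - \frac{5 T}{4}$
$Q = 30484$ ($Q = 30391 + 93 = 30484$)
$\frac{q{\left(-88,-142 \right)}}{Q} = \frac{\left(- \frac{5}{4}\right) \left(-88\right)}{30484} = 110 \cdot \frac{1}{30484} = \frac{55}{15242}$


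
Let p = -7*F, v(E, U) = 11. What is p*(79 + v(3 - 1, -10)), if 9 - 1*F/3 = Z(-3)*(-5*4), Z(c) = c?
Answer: 96390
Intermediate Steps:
F = -153 (F = 27 - (-9)*(-5*4) = 27 - (-9)*(-20) = 27 - 3*60 = 27 - 180 = -153)
p = 1071 (p = -7*(-153) = 1071)
p*(79 + v(3 - 1, -10)) = 1071*(79 + 11) = 1071*90 = 96390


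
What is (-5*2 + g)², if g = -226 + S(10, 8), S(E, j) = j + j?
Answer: 48400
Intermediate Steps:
S(E, j) = 2*j
g = -210 (g = -226 + 2*8 = -226 + 16 = -210)
(-5*2 + g)² = (-5*2 - 210)² = (-10 - 210)² = (-220)² = 48400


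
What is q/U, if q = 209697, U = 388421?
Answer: 209697/388421 ≈ 0.53987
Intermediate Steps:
q/U = 209697/388421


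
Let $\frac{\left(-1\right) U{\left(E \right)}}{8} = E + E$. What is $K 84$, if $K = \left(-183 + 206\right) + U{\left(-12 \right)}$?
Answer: $18060$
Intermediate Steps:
$U{\left(E \right)} = - 16 E$ ($U{\left(E \right)} = - 8 \left(E + E\right) = - 8 \cdot 2 E = - 16 E$)
$K = 215$ ($K = \left(-183 + 206\right) - -192 = 23 + 192 = 215$)
$K 84 = 215 \cdot 84 = 18060$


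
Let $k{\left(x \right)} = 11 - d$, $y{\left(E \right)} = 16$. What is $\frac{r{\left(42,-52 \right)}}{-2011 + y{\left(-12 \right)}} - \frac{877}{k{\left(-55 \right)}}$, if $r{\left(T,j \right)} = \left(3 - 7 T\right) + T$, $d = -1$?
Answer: $- \frac{582209}{7980} \approx -72.958$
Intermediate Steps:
$r{\left(T,j \right)} = 3 - 6 T$
$k{\left(x \right)} = 12$ ($k{\left(x \right)} = 11 - -1 = 11 + 1 = 12$)
$\frac{r{\left(42,-52 \right)}}{-2011 + y{\left(-12 \right)}} - \frac{877}{k{\left(-55 \right)}} = \frac{3 - 252}{-2011 + 16} - \frac{877}{12} = \frac{3 - 252}{-1995} - \frac{877}{12} = \left(-249\right) \left(- \frac{1}{1995}\right) - \frac{877}{12} = \frac{83}{665} - \frac{877}{12} = - \frac{582209}{7980}$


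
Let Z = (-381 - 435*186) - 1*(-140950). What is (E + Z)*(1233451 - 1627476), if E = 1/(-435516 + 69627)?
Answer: -8601003023196250/365889 ≈ -2.3507e+10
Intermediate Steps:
E = -1/365889 (E = 1/(-365889) = -1/365889 ≈ -2.7331e-6)
Z = 59659 (Z = (-381 - 80910) + 140950 = -81291 + 140950 = 59659)
(E + Z)*(1233451 - 1627476) = (-1/365889 + 59659)*(1233451 - 1627476) = (21828571850/365889)*(-394025) = -8601003023196250/365889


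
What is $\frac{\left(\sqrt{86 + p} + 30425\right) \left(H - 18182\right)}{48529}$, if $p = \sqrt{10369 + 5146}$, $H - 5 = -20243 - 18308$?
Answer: $- \frac{1725949400}{48529} - \frac{56728 \sqrt{86 + \sqrt{15515}}}{48529} \approx -35582.0$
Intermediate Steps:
$H = -38546$ ($H = 5 - 38551 = -38546$)
$p = \sqrt{15515} \approx 124.56$
$\frac{\left(\sqrt{86 + p} + 30425\right) \left(H - 18182\right)}{48529} = \frac{\left(\sqrt{86 + \sqrt{15515}} + 30425\right) \left(-38546 - 18182\right)}{48529} = \left(30425 + \sqrt{86 + \sqrt{15515}}\right) \left(-56728\right) \frac{1}{48529} = \left(-1725949400 - 56728 \sqrt{86 + \sqrt{15515}}\right) \frac{1}{48529} = - \frac{1725949400}{48529} - \frac{56728 \sqrt{86 + \sqrt{15515}}}{48529}$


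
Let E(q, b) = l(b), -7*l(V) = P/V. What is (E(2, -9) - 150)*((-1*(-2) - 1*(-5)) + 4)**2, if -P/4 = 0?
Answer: -18150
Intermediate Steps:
P = 0 (P = -4*0 = 0)
l(V) = 0 (l(V) = -0/V = -1/7*0 = 0)
E(q, b) = 0
(E(2, -9) - 150)*((-1*(-2) - 1*(-5)) + 4)**2 = (0 - 150)*((-1*(-2) - 1*(-5)) + 4)**2 = -150*((2 + 5) + 4)**2 = -150*(7 + 4)**2 = -150*11**2 = -150*121 = -18150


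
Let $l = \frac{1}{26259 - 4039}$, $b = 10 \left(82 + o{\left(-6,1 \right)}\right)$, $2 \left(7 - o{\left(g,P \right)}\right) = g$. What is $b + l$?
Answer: $\frac{20442401}{22220} \approx 920.0$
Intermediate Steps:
$o{\left(g,P \right)} = 7 - \frac{g}{2}$
$b = 920$ ($b = 10 \left(82 + \left(7 - -3\right)\right) = 10 \left(82 + \left(7 + 3\right)\right) = 10 \left(82 + 10\right) = 10 \cdot 92 = 920$)
$l = \frac{1}{22220} \approx 4.5004 \cdot 10^{-5}$
$b + l = 920 + \frac{1}{22220} = \frac{20442401}{22220}$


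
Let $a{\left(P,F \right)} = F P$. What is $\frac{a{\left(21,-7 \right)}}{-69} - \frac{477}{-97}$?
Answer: $\frac{15724}{2231} \approx 7.048$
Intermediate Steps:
$\frac{a{\left(21,-7 \right)}}{-69} - \frac{477}{-97} = \frac{\left(-7\right) 21}{-69} - \frac{477}{-97} = \left(-147\right) \left(- \frac{1}{69}\right) - - \frac{477}{97} = \frac{49}{23} + \frac{477}{97} = \frac{15724}{2231}$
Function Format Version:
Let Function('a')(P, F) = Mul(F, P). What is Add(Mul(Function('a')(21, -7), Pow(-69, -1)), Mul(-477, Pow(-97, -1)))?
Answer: Rational(15724, 2231) ≈ 7.0480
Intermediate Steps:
Add(Mul(Function('a')(21, -7), Pow(-69, -1)), Mul(-477, Pow(-97, -1))) = Add(Mul(Mul(-7, 21), Pow(-69, -1)), Mul(-477, Pow(-97, -1))) = Add(Mul(-147, Rational(-1, 69)), Mul(-477, Rational(-1, 97))) = Add(Rational(49, 23), Rational(477, 97)) = Rational(15724, 2231)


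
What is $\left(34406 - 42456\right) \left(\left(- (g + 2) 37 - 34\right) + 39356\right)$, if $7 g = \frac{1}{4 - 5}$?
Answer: $-315988950$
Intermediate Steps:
$g = - \frac{1}{7}$ ($g = \frac{1}{7 \left(4 - 5\right)} = \frac{1}{7 \left(-1\right)} = \frac{1}{7} \left(-1\right) = - \frac{1}{7} \approx -0.14286$)
$\left(34406 - 42456\right) \left(\left(- (g + 2) 37 - 34\right) + 39356\right) = \left(34406 - 42456\right) \left(\left(- (- \frac{1}{7} + 2) 37 - 34\right) + 39356\right) = - 8050 \left(\left(\left(-1\right) \frac{13}{7} \cdot 37 - 34\right) + 39356\right) = - 8050 \left(\left(\left(- \frac{13}{7}\right) 37 - 34\right) + 39356\right) = - 8050 \left(\left(- \frac{481}{7} - 34\right) + 39356\right) = - 8050 \left(- \frac{719}{7} + 39356\right) = \left(-8050\right) \frac{274773}{7} = -315988950$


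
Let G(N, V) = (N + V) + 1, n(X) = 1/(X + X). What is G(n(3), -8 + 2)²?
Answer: 841/36 ≈ 23.361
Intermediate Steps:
n(X) = 1/(2*X)
G(N, V) = 1 + N + V
G(n(3), -8 + 2)² = (1 + (½)/3 + (-8 + 2))² = (1 + (½)*(⅓) - 6)² = (1 + ⅙ - 6)² = (-29/6)² = 841/36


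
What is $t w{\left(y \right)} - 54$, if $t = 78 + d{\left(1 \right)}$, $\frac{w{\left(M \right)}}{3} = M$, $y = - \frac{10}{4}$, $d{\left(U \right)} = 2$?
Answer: $-654$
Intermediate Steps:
$y = - \frac{5}{2}$ ($y = \left(-10\right) \frac{1}{4} = - \frac{5}{2} \approx -2.5$)
$w{\left(M \right)} = 3 M$
$t = 80$ ($t = 78 + 2 = 80$)
$t w{\left(y \right)} - 54 = 80 \cdot 3 \left(- \frac{5}{2}\right) - 54 = 80 \left(- \frac{15}{2}\right) - 54 = -600 - 54 = -654$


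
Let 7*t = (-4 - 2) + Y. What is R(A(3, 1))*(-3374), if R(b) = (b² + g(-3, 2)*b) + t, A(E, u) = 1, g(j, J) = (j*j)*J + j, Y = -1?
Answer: -50610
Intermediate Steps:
g(j, J) = j + J*j² (g(j, J) = j²*J + j = J*j² + j = j + J*j²)
t = -1 (t = ((-4 - 2) - 1)/7 = (-6 - 1)/7 = (⅐)*(-7) = -1)
R(b) = -1 + b² + 15*b (R(b) = (b² + (-3*(1 + 2*(-3)))*b) - 1 = (b² + (-3*(1 - 6))*b) - 1 = (b² + (-3*(-5))*b) - 1 = (b² + 15*b) - 1 = -1 + b² + 15*b)
R(A(3, 1))*(-3374) = (-1 + 1² + 15*1)*(-3374) = (-1 + 1 + 15)*(-3374) = 15*(-3374) = -50610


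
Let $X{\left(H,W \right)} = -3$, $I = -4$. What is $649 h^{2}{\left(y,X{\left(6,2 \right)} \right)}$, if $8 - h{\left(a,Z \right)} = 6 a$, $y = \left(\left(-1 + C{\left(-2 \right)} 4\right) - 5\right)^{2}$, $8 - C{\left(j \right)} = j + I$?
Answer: $145869281536$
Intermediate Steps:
$C{\left(j \right)} = 12 - j$ ($C{\left(j \right)} = 8 - \left(j - 4\right) = 8 - \left(-4 + j\right) = 12 - j$)
$y = 2500$ ($y = \left(\left(-1 + \left(12 - -2\right) 4\right) - 5\right)^{2} = \left(\left(-1 + \left(12 + 2\right) 4\right) - 5\right)^{2} = \left(\left(-1 + 14 \cdot 4\right) - 5\right)^{2} = \left(\left(-1 + 56\right) - 5\right)^{2} = \left(55 - 5\right)^{2} = 50^{2} = 2500$)
$h{\left(a,Z \right)} = 8 - 6 a$
$649 h^{2}{\left(y,X{\left(6,2 \right)} \right)} = 649 \left(8 - 15000\right)^{2} = 649 \left(-14992\right)^{2} = 649 \cdot 224760064 = 145869281536$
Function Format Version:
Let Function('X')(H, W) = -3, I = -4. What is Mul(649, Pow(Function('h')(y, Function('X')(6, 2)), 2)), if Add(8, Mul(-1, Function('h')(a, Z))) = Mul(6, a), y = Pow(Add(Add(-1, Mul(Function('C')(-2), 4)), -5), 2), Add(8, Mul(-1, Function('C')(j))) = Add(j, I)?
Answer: 145869281536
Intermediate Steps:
Function('C')(j) = Add(12, Mul(-1, j)) (Function('C')(j) = Add(8, Mul(-1, Add(j, -4))) = Add(8, Mul(-1, Add(-4, j))) = Add(8, Add(4, Mul(-1, j))) = Add(12, Mul(-1, j)))
y = 2500 (y = Pow(Add(Add(-1, Mul(Add(12, Mul(-1, -2)), 4)), -5), 2) = Pow(Add(Add(-1, Mul(Add(12, 2), 4)), -5), 2) = Pow(Add(Add(-1, Mul(14, 4)), -5), 2) = Pow(Add(Add(-1, 56), -5), 2) = Pow(Add(55, -5), 2) = Pow(50, 2) = 2500)
Function('h')(a, Z) = Add(8, Mul(-6, a)) (Function('h')(a, Z) = Add(8, Mul(-1, Mul(6, a))) = Add(8, Mul(-6, a)))
Mul(649, Pow(Function('h')(y, Function('X')(6, 2)), 2)) = Mul(649, Pow(Add(8, Mul(-6, 2500)), 2)) = Mul(649, Pow(Add(8, -15000), 2)) = Mul(649, Pow(-14992, 2)) = Mul(649, 224760064) = 145869281536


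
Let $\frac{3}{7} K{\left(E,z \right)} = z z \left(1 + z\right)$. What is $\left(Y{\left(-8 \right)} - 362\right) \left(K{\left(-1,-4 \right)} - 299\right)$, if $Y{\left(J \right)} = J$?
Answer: $152070$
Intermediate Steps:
$K{\left(E,z \right)} = \frac{7 z^{2} \left(1 + z\right)}{3}$ ($K{\left(E,z \right)} = \frac{7 z z \left(1 + z\right)}{3} = \frac{7 z^{2} \left(1 + z\right)}{3}$)
$\left(Y{\left(-8 \right)} - 362\right) \left(K{\left(-1,-4 \right)} - 299\right) = \left(-8 - 362\right) \left(\frac{7 \left(-4\right)^{2} \left(1 - 4\right)}{3} - 299\right) = - 370 \left(\frac{7}{3} \cdot 16 \left(-3\right) - 299\right) = - 370 \left(-112 - 299\right) = \left(-370\right) \left(-411\right) = 152070$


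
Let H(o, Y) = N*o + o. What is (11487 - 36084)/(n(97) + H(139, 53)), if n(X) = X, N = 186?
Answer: -24597/26090 ≈ -0.94277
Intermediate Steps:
H(o, Y) = 187*o (H(o, Y) = 186*o + o = 187*o)
(11487 - 36084)/(n(97) + H(139, 53)) = (11487 - 36084)/(97 + 187*139) = -24597/(97 + 25993) = -24597/26090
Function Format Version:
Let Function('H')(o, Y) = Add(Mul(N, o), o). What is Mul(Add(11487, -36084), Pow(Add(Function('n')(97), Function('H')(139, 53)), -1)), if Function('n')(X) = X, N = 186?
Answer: Rational(-24597, 26090) ≈ -0.94277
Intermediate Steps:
Function('H')(o, Y) = Mul(187, o) (Function('H')(o, Y) = Add(Mul(186, o), o) = Mul(187, o))
Mul(Add(11487, -36084), Pow(Add(Function('n')(97), Function('H')(139, 53)), -1)) = Mul(Add(11487, -36084), Pow(Add(97, Mul(187, 139)), -1)) = Mul(-24597, Pow(Add(97, 25993), -1)) = Mul(-24597, Pow(26090, -1)) = Mul(-24597, Rational(1, 26090)) = Rational(-24597, 26090)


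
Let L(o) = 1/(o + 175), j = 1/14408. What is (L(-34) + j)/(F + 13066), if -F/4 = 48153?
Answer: -14549/364752726288 ≈ -3.9887e-8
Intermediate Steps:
F = -192612 (F = -4*48153 = -192612)
j = 1/14408 ≈ 6.9406e-5
L(o) = 1/(175 + o)
(L(-34) + j)/(F + 13066) = (1/(175 - 34) + 1/14408)/(-192612 + 13066) = (1/141 + 1/14408)/(-179546) = (1/141 + 1/14408)*(-1/179546) = (14549/2031528)*(-1/179546) = -14549/364752726288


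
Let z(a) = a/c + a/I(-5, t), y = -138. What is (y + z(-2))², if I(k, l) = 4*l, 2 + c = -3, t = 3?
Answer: 17081689/900 ≈ 18980.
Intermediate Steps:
c = -5 (c = -2 - 3 = -5)
z(a) = -7*a/60 (z(a) = a/(-5) + a/((4*3)) = a*(-⅕) + a/12 = -a/5 + a*(1/12) = -a/5 + a/12 = -7*a/60)
(y + z(-2))² = (-138 - 7/60*(-2))² = (-138 + 7/30)² = (-4133/30)² = 17081689/900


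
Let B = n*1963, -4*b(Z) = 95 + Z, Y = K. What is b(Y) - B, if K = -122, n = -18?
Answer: 141363/4 ≈ 35341.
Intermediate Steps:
Y = -122
b(Z) = -95/4 - Z/4 (b(Z) = -(95 + Z)/4 = -95/4 - Z/4)
B = -35334 (B = -18*1963 = -35334)
b(Y) - B = (-95/4 - ¼*(-122)) - 1*(-35334) = (-95/4 + 61/2) + 35334 = 27/4 + 35334 = 141363/4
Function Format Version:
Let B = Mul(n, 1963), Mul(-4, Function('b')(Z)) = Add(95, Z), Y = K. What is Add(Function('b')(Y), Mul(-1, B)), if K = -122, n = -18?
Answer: Rational(141363, 4) ≈ 35341.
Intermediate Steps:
Y = -122
Function('b')(Z) = Add(Rational(-95, 4), Mul(Rational(-1, 4), Z)) (Function('b')(Z) = Mul(Rational(-1, 4), Add(95, Z)) = Add(Rational(-95, 4), Mul(Rational(-1, 4), Z)))
B = -35334 (B = Mul(-18, 1963) = -35334)
Add(Function('b')(Y), Mul(-1, B)) = Add(Add(Rational(-95, 4), Mul(Rational(-1, 4), -122)), Mul(-1, -35334)) = Add(Add(Rational(-95, 4), Rational(61, 2)), 35334) = Add(Rational(27, 4), 35334) = Rational(141363, 4)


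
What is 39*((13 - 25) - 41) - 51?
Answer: -2118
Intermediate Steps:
39*((13 - 25) - 41) - 51 = 39*(-12 - 41) - 51 = 39*(-53) - 51 = -2067 - 51 = -2118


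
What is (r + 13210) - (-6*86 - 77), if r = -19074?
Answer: -5271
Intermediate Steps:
(r + 13210) - (-6*86 - 77) = (-19074 + 13210) - (-6*86 - 77) = -5864 - (-516 - 77) = -5864 - 1*(-593) = -5864 + 593 = -5271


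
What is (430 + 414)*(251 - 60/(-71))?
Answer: 15091564/71 ≈ 2.1256e+5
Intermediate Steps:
(430 + 414)*(251 - 60/(-71)) = 844*(251 - 60*(-1/71)) = 844*(251 + 60/71) = 844*(17881/71) = 15091564/71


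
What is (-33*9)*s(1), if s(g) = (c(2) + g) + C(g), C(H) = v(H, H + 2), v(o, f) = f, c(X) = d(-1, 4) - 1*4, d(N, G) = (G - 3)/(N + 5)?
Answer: -297/4 ≈ -74.250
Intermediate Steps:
d(N, G) = (-3 + G)/(5 + N)
c(X) = -15/4 (c(X) = (-3 + 4)/(5 - 1) - 1*4 = 1/4 - 4 = (¼)*1 - 4 = ¼ - 4 = -15/4)
C(H) = 2 + H (C(H) = H + 2 = 2 + H)
s(g) = -7/4 + 2*g (s(g) = (-15/4 + g) + (2 + g) = -7/4 + 2*g)
(-33*9)*s(1) = (-33*9)*(-7/4 + 2*1) = -297*(-7/4 + 2) = -297*¼ = -297/4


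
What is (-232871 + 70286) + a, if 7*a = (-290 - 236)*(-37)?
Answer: -1118633/7 ≈ -1.5980e+5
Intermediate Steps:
a = 19462/7 (a = ((-290 - 236)*(-37))/7 = (-526*(-37))/7 = (⅐)*19462 = 19462/7 ≈ 2780.3)
(-232871 + 70286) + a = (-232871 + 70286) + 19462/7 = -162585 + 19462/7 = -1118633/7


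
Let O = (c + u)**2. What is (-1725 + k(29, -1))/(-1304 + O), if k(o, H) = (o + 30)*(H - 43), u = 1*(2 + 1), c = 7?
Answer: 4321/1204 ≈ 3.5889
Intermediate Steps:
u = 3 (u = 1*3 = 3)
k(o, H) = (-43 + H)*(30 + o) (k(o, H) = (30 + o)*(-43 + H) = (-43 + H)*(30 + o))
O = 100 (O = (7 + 3)**2 = 10**2 = 100)
(-1725 + k(29, -1))/(-1304 + O) = (-1725 + (-1290 - 43*29 + 30*(-1) - 1*29))/(-1304 + 100) = (-1725 + (-1290 - 1247 - 30 - 29))/(-1204) = (-1725 - 2596)*(-1/1204) = -4321*(-1/1204) = 4321/1204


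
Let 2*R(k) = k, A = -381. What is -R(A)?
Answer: 381/2 ≈ 190.50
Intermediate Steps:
R(k) = k/2
-R(A) = -(-381)/2 = -1*(-381/2) = 381/2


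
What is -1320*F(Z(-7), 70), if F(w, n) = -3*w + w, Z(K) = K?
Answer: -18480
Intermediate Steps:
F(w, n) = -2*w
-1320*F(Z(-7), 70) = -(-2640)*(-7) = -1320*14 = -18480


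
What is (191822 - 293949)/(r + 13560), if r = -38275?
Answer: 102127/24715 ≈ 4.1322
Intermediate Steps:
(191822 - 293949)/(r + 13560) = (191822 - 293949)/(-38275 + 13560) = -102127/(-24715) = -102127*(-1/24715) = 102127/24715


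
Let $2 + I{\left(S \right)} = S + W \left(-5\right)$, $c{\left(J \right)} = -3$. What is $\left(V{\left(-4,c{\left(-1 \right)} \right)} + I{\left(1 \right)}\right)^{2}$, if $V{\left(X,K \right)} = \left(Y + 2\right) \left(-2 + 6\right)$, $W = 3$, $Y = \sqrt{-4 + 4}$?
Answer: $64$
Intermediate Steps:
$Y = 0$ ($Y = \sqrt{0} = 0$)
$I{\left(S \right)} = -17 + S$ ($I{\left(S \right)} = -2 + \left(S + 3 \left(-5\right)\right) = -2 + \left(S - 15\right) = -2 + \left(-15 + S\right) = -17 + S$)
$V{\left(X,K \right)} = 8$ ($V{\left(X,K \right)} = \left(0 + 2\right) \left(-2 + 6\right) = 2 \cdot 4 = 8$)
$\left(V{\left(-4,c{\left(-1 \right)} \right)} + I{\left(1 \right)}\right)^{2} = \left(8 + \left(-17 + 1\right)\right)^{2} = \left(8 - 16\right)^{2} = \left(-8\right)^{2} = 64$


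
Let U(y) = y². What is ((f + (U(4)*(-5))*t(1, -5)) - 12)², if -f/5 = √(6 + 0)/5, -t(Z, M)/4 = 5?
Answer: (-1588 + √6)² ≈ 2.5140e+6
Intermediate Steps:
t(Z, M) = -20 (t(Z, M) = -4*5 = -20)
f = -√6 (f = -5*√(6 + 0)/5 = -5*√6/5 = -√6 ≈ -2.4495)
((f + (U(4)*(-5))*t(1, -5)) - 12)² = ((-√6 + (4²*(-5))*(-20)) - 12)² = ((-√6 + (16*(-5))*(-20)) - 12)² = ((-√6 - 80*(-20)) - 12)² = ((-√6 + 1600) - 12)² = ((1600 - √6) - 12)² = (1588 - √6)²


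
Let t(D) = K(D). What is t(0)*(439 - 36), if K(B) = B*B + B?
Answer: 0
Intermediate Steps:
K(B) = B + B² (K(B) = B² + B = B + B²)
t(D) = D*(1 + D)
t(0)*(439 - 36) = (0*(1 + 0))*(439 - 36) = (0*1)*403 = 0*403 = 0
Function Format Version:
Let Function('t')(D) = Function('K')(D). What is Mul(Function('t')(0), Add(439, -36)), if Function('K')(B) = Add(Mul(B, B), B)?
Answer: 0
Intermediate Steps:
Function('K')(B) = Add(B, Pow(B, 2)) (Function('K')(B) = Add(Pow(B, 2), B) = Add(B, Pow(B, 2)))
Function('t')(D) = Mul(D, Add(1, D))
Mul(Function('t')(0), Add(439, -36)) = Mul(Mul(0, Add(1, 0)), Add(439, -36)) = Mul(Mul(0, 1), 403) = Mul(0, 403) = 0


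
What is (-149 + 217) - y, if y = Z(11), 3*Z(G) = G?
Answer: 193/3 ≈ 64.333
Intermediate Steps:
Z(G) = G/3
y = 11/3 (y = (⅓)*11 = 11/3 ≈ 3.6667)
(-149 + 217) - y = (-149 + 217) - 1*11/3 = 68 - 11/3 = 193/3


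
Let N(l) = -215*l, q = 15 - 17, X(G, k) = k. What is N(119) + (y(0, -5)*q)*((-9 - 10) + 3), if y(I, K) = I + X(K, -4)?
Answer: -25713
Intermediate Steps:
q = -2
y(I, K) = -4 + I (y(I, K) = I - 4 = -4 + I)
N(119) + (y(0, -5)*q)*((-9 - 10) + 3) = -215*119 + ((-4 + 0)*(-2))*((-9 - 10) + 3) = -25585 + (-4*(-2))*(-19 + 3) = -25585 + 8*(-16) = -25585 - 128 = -25713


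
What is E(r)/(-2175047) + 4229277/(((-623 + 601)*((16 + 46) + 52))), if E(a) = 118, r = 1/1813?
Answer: -3066292182321/1818339292 ≈ -1686.3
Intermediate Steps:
r = 1/1813 ≈ 0.00055157
E(r)/(-2175047) + 4229277/(((-623 + 601)*((16 + 46) + 52))) = 118/(-2175047) + 4229277/(((-623 + 601)*((16 + 46) + 52))) = 118*(-1/2175047) + 4229277/((-22*(62 + 52))) = -118/2175047 + 4229277/((-22*114)) = -118/2175047 + 4229277/(-2508) = -118/2175047 + 4229277*(-1/2508) = -118/2175047 - 1409759/836 = -3066292182321/1818339292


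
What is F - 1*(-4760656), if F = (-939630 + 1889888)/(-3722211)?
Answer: 17720165180158/3722211 ≈ 4.7607e+6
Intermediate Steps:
F = -950258/3722211 (F = 950258*(-1/3722211) = -950258/3722211 ≈ -0.25529)
F - 1*(-4760656) = -950258/3722211 - 1*(-4760656) = -950258/3722211 + 4760656 = 17720165180158/3722211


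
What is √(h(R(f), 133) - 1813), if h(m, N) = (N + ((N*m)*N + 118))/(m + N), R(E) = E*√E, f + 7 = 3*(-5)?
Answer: √22*√((-10949 - 15876*I*√22)/(133 - 22*I*√22)) ≈ 85.649 - 50.008*I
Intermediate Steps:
f = -22 (f = -7 + 3*(-5) = -7 - 15 = -22)
R(E) = E^(3/2)
h(m, N) = (118 + N + m*N²)/(N + m) (h(m, N) = (N + (m*N² + 118))/(N + m) = (N + (118 + m*N²))/(N + m) = (118 + N + m*N²)/(N + m))
√(h(R(f), 133) - 1813) = √((118 + 133 + (-22)^(3/2)*133²)/(133 + (-22)^(3/2)) - 1813) = √((118 + 133 - 22*I*√22*17689)/(133 - 22*I*√22) - 1813) = √((118 + 133 - 389158*I*√22)/(133 - 22*I*√22) - 1813) = √((251 - 389158*I*√22)/(133 - 22*I*√22) - 1813) = √(-1813 + (251 - 389158*I*√22)/(133 - 22*I*√22))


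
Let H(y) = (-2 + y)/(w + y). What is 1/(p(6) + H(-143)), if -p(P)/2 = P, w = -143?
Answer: -286/3287 ≈ -0.087009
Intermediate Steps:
p(P) = -2*P
H(y) = (-2 + y)/(-143 + y)
1/(p(6) + H(-143)) = 1/(-2*6 + (-2 - 143)/(-143 - 143)) = 1/(-12 - 145/(-286)) = 1/(-12 - 1/286*(-145)) = 1/(-12 + 145/286) = 1/(-3287/286) = -286/3287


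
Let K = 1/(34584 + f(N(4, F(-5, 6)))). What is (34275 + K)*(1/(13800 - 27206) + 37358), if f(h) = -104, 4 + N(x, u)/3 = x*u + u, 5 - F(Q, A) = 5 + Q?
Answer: 591871670028115347/462238880 ≈ 1.2804e+9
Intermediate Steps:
F(Q, A) = -Q (F(Q, A) = 5 - (5 + Q) = 5 + (-5 - Q) = -Q)
N(x, u) = -12 + 3*u + 3*u*x (N(x, u) = -12 + 3*(x*u + u) = -12 + 3*(u*x + u) = -12 + 3*(u + u*x) = -12 + (3*u + 3*u*x) = -12 + 3*u + 3*u*x)
K = 1/34480 (K = 1/(34584 - 104) = 1/34480 ≈ 2.9002e-5)
(34275 + K)*(1/(13800 - 27206) + 37358) = (34275 + 1/34480)*(1/(13800 - 27206) + 37358) = 1181802001*(1/(-13406) + 37358)/34480 = 1181802001*(-1/13406 + 37358)/34480 = (1181802001/34480)*(500821347/13406) = 591871670028115347/462238880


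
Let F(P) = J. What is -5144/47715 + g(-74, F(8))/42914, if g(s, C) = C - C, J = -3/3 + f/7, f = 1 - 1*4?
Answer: -5144/47715 ≈ -0.10781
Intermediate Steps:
f = -3 (f = 1 - 4 = -3)
J = -10/7 (J = -3/3 - 3/7 = -3*1/3 - 3*1/7 = -1 - 3/7 = -10/7 ≈ -1.4286)
F(P) = -10/7
g(s, C) = 0
-5144/47715 + g(-74, F(8))/42914 = -5144/47715 + 0/42914 = -5144*1/47715 + 0*(1/42914) = -5144/47715 + 0 = -5144/47715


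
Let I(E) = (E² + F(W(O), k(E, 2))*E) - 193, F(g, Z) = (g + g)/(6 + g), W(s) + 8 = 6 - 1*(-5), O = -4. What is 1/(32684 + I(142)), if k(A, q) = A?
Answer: 3/158249 ≈ 1.8957e-5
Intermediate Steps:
W(s) = 3 (W(s) = -8 + (6 - 1*(-5)) = -8 + (6 + 5) = -8 + 11 = 3)
F(g, Z) = 2*g/(6 + g) (F(g, Z) = (2*g)/(6 + g) = 2*g/(6 + g))
I(E) = -193 + E² + 2*E/3 (I(E) = (E² + (2*3/(6 + 3))*E) - 193 = (E² + (2*3/9)*E) - 193 = (E² + (2*3*(⅑))*E) - 193 = (E² + 2*E/3) - 193 = -193 + E² + 2*E/3)
1/(32684 + I(142)) = 1/(32684 + (-193 + 142² + (⅔)*142)) = 1/(32684 + (-193 + 20164 + 284/3)) = 1/(32684 + 60197/3) = 1/(158249/3) = 3/158249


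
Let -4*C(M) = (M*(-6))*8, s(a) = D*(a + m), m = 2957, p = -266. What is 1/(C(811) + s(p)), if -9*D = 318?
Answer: -1/85350 ≈ -1.1716e-5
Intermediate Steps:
D = -106/3 (D = -1/9*318 = -106/3 ≈ -35.333)
s(a) = -313442/3 - 106*a/3 (s(a) = -106*(a + 2957)/3 = -106*(2957 + a)/3 = -313442/3 - 106*a/3)
C(M) = 12*M (C(M) = -M*(-6)*8/4 = -(-6*M)*8/4 = -(-12)*M = 12*M)
1/(C(811) + s(p)) = 1/(12*811 + (-313442/3 - 106/3*(-266))) = 1/(9732 + (-313442/3 + 28196/3)) = 1/(9732 - 95082) = 1/(-85350) = -1/85350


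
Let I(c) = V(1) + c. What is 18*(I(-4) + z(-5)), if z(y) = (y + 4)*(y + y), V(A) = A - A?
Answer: 108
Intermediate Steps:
V(A) = 0
z(y) = 2*y*(4 + y) (z(y) = (4 + y)*(2*y) = 2*y*(4 + y))
I(c) = c (I(c) = 0 + c = c)
18*(I(-4) + z(-5)) = 18*(-4 + 2*(-5)*(4 - 5)) = 18*(-4 + 2*(-5)*(-1)) = 18*(-4 + 10) = 18*6 = 108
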